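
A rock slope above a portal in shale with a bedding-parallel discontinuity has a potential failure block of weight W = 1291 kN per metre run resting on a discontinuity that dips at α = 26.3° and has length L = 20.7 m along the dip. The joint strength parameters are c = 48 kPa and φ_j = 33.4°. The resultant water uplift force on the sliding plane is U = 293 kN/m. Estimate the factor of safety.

Resolving the block weight along and normal to the plane and applying the Mohr–Coulomb strength on the joint:
N' = W cosα − U = 1291·cos26.3° − 293 = 864.4 kN/m
Driving force T = W sinα = 1291·sin26.3° = 572.0 kN/m
Resisting force R = c·L + N'·tanφ_j = 48·20.7 + 864.4·tan33.4° = 993.6 + 569.9 = 1563.5 kN/m
FS = R / T = 1563.5 / 572.0 = 2.733

FS = 2.73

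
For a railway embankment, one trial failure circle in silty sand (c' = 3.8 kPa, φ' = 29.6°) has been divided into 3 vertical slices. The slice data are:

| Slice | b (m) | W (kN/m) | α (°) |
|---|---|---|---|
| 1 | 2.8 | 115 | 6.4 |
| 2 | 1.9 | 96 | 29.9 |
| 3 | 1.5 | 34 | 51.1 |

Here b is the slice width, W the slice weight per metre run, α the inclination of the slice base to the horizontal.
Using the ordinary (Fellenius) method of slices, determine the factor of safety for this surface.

FS = 1.75

Ordinary method of slices: FS = Σ[c'·Δl_i + (W_i cosα_i)·tanφ'] / Σ W_i sinα_i, with Δl_i = b_i / cosα_i.
Slice 1: Δl = 2.8/cos6.4° = 2.818 m; N'_1 = 115·cos6.4° = 114.3; c'Δl = 10.71; W sinα = 12.8
Slice 2: Δl = 1.9/cos29.9° = 2.192 m; N'_2 = 96·cos29.9° = 83.2; c'Δl = 8.33; W sinα = 47.9
Slice 3: Δl = 1.5/cos51.1° = 2.389 m; N'_3 = 34·cos51.1° = 21.4; c'Δl = 9.08; W sinα = 26.5
Σc'Δl = 28.1 kN/m; ΣN' = 218.9 kN/m; ΣW sinα = 87.1 kN/m
Resisting = 28.1 + 218.9·tan29.6° = 28.1 + 124.3 = 152.4 kN/m
FS = 152.4 / 87.1 = 1.749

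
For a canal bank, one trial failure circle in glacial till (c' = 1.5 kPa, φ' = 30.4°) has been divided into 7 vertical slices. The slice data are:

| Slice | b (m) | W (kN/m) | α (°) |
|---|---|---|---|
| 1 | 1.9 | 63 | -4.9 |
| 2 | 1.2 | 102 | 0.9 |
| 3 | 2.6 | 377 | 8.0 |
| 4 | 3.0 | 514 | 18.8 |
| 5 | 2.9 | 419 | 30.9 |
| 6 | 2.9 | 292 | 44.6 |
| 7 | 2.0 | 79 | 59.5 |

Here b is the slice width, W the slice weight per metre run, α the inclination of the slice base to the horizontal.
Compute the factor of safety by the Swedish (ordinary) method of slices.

FS = 1.41

Ordinary method of slices: FS = Σ[c'·Δl_i + (W_i cosα_i)·tanφ'] / Σ W_i sinα_i, with Δl_i = b_i / cosα_i.
Slice 1: Δl = 1.9/cos(-4.9°) = 1.907 m; N'_1 = 63·cos(-4.9°) = 62.8; c'Δl = 2.86; W sinα = -5.4
Slice 2: Δl = 1.2/cos0.9° = 1.200 m; N'_2 = 102·cos0.9° = 102.0; c'Δl = 1.80; W sinα = 1.6
Slice 3: Δl = 2.6/cos8.0° = 2.626 m; N'_3 = 377·cos8.0° = 373.3; c'Δl = 3.94; W sinα = 52.5
Slice 4: Δl = 3.0/cos18.8° = 3.169 m; N'_4 = 514·cos18.8° = 486.6; c'Δl = 4.75; W sinα = 165.6
Slice 5: Δl = 2.9/cos30.9° = 3.380 m; N'_5 = 419·cos30.9° = 359.5; c'Δl = 5.07; W sinα = 215.2
Slice 6: Δl = 2.9/cos44.6° = 4.073 m; N'_6 = 292·cos44.6° = 207.9; c'Δl = 6.11; W sinα = 205.0
Slice 7: Δl = 2.0/cos59.5° = 3.941 m; N'_7 = 79·cos59.5° = 40.1; c'Δl = 5.91; W sinα = 68.1
Σc'Δl = 30.4 kN/m; ΣN' = 1632.2 kN/m; ΣW sinα = 702.6 kN/m
Resisting = 30.4 + 1632.2·tan30.4° = 30.4 + 957.6 = 988.0 kN/m
FS = 988.0 / 702.6 = 1.406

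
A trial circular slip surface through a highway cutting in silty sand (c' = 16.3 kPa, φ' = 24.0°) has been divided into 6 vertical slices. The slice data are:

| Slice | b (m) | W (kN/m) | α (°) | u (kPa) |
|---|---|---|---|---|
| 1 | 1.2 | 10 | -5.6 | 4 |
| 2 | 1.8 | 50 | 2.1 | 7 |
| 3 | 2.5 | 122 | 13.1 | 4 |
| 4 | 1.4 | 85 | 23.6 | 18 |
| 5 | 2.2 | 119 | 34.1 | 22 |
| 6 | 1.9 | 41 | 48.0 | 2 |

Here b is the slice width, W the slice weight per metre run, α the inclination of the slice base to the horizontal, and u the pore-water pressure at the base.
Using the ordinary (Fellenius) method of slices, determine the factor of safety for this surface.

FS = 2.02

Ordinary method of slices: FS = Σ[c'·Δl_i + (W_i cosα_i − u_i·Δl_i)·tanφ'] / Σ W_i sinα_i, with Δl_i = b_i / cosα_i.
Slice 1: Δl = 1.2/cos(-5.6°) = 1.206 m; N'_1 = 10·cos(-5.6°) − 4·1.206 = 5.1; c'Δl = 19.65; W sinα = -1.0
Slice 2: Δl = 1.8/cos2.1° = 1.801 m; N'_2 = 50·cos2.1° − 7·1.801 = 37.4; c'Δl = 29.36; W sinα = 1.8
Slice 3: Δl = 2.5/cos13.1° = 2.567 m; N'_3 = 122·cos13.1° − 4·2.567 = 108.6; c'Δl = 41.84; W sinα = 27.7
Slice 4: Δl = 1.4/cos23.6° = 1.528 m; N'_4 = 85·cos23.6° − 18·1.528 = 50.4; c'Δl = 24.90; W sinα = 34.0
Slice 5: Δl = 2.2/cos34.1° = 2.657 m; N'_5 = 119·cos34.1° − 22·2.657 = 40.1; c'Δl = 43.31; W sinα = 66.7
Slice 6: Δl = 1.9/cos48.0° = 2.840 m; N'_6 = 41·cos48.0° − 2·2.840 = 21.8; c'Δl = 46.28; W sinα = 30.5
Σc'Δl = 205.3 kN/m; ΣN' = 263.3 kN/m; ΣW sinα = 159.7 kN/m
Resisting = 205.3 + 263.3·tan24.0° = 205.3 + 117.2 = 322.6 kN/m
FS = 322.6 / 159.7 = 2.020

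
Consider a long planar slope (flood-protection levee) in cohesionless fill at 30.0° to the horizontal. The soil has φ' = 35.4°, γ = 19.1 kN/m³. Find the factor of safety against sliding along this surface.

For a dry cohesionless infinite slope the factor of safety is FS = tanφ' / tanβ.
FS = tan35.4° / tan30.0° = 0.7107 / 0.5774 = 1.231

FS = 1.23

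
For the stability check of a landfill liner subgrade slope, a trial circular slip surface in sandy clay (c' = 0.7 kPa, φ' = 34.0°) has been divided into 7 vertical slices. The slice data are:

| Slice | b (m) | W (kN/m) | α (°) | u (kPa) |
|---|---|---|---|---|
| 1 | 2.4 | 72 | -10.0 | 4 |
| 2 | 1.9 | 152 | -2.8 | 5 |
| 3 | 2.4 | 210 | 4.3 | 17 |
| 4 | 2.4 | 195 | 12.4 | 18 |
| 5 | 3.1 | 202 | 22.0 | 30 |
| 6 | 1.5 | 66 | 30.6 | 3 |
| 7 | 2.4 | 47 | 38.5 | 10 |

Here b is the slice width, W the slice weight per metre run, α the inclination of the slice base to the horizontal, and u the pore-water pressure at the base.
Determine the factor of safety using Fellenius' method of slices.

FS = 2.61

Ordinary method of slices: FS = Σ[c'·Δl_i + (W_i cosα_i − u_i·Δl_i)·tanφ'] / Σ W_i sinα_i, with Δl_i = b_i / cosα_i.
Slice 1: Δl = 2.4/cos(-10.0°) = 2.437 m; N'_1 = 72·cos(-10.0°) − 4·2.437 = 61.2; c'Δl = 1.71; W sinα = -12.5
Slice 2: Δl = 1.9/cos(-2.8°) = 1.902 m; N'_2 = 152·cos(-2.8°) − 5·1.902 = 142.3; c'Δl = 1.33; W sinα = -7.4
Slice 3: Δl = 2.4/cos4.3° = 2.407 m; N'_3 = 210·cos4.3° − 17·2.407 = 168.5; c'Δl = 1.68; W sinα = 15.7
Slice 4: Δl = 2.4/cos12.4° = 2.457 m; N'_4 = 195·cos12.4° − 18·2.457 = 146.2; c'Δl = 1.72; W sinα = 41.9
Slice 5: Δl = 3.1/cos22.0° = 3.343 m; N'_5 = 202·cos22.0° − 30·3.343 = 87.0; c'Δl = 2.34; W sinα = 75.7
Slice 6: Δl = 1.5/cos30.6° = 1.743 m; N'_6 = 66·cos30.6° − 3·1.743 = 51.6; c'Δl = 1.22; W sinα = 33.6
Slice 7: Δl = 2.4/cos38.5° = 3.067 m; N'_7 = 47·cos38.5° − 10·3.067 = 6.1; c'Δl = 2.15; W sinα = 29.3
Σc'Δl = 12.1 kN/m; ΣN' = 662.9 kN/m; ΣW sinα = 176.2 kN/m
Resisting = 12.1 + 662.9·tan34.0° = 12.1 + 447.1 = 459.3 kN/m
FS = 459.3 / 176.2 = 2.606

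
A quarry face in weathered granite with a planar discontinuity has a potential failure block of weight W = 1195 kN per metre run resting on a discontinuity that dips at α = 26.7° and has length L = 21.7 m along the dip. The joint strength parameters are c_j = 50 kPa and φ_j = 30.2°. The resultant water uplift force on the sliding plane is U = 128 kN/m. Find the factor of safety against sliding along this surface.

FS = 3.04

Resolving the block weight along and normal to the plane and applying the Mohr–Coulomb strength on the joint:
N' = W cosα − U = 1195·cos26.7° − 128 = 939.6 kN/m
Driving force T = W sinα = 1195·sin26.7° = 536.9 kN/m
Resisting force R = c_j·L + N'·tanφ_j = 50·21.7 + 939.6·tan30.2° = 1085.0 + 546.8 = 1631.8 kN/m
FS = R / T = 1631.8 / 536.9 = 3.039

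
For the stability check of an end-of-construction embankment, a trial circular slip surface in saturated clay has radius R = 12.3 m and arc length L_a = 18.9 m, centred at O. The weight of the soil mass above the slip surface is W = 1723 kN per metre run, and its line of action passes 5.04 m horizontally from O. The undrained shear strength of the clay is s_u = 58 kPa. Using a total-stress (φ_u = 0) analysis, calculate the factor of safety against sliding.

FS = 1.55

Taking moments about the centre O, the resisting moment is provided by the undrained shear strength acting along the arc:
M_R = s_u·L_a·R = 58·18.90·12.3 = 13483.3 kN·m/m
M_D = W·d = 1723·5.04 = 8683.9 kN·m/m
FS = M_R / M_D = 13483.3 / 8683.9 = 1.553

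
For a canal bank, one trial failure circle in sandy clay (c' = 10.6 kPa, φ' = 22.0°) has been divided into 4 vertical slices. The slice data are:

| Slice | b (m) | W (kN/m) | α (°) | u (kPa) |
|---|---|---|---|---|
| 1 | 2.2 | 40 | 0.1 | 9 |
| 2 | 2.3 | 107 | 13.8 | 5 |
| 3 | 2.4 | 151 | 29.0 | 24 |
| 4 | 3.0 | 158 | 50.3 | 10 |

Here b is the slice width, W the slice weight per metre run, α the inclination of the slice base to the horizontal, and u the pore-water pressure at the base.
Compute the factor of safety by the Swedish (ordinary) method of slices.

Ordinary method of slices: FS = Σ[c'·Δl_i + (W_i cosα_i − u_i·Δl_i)·tanφ'] / Σ W_i sinα_i, with Δl_i = b_i / cosα_i.
Slice 1: Δl = 2.2/cos0.1° = 2.200 m; N'_1 = 40·cos0.1° − 9·2.200 = 20.2; c'Δl = 23.32; W sinα = 0.1
Slice 2: Δl = 2.3/cos13.8° = 2.368 m; N'_2 = 107·cos13.8° − 5·2.368 = 92.1; c'Δl = 25.10; W sinα = 25.5
Slice 3: Δl = 2.4/cos29.0° = 2.744 m; N'_3 = 151·cos29.0° − 24·2.744 = 66.2; c'Δl = 29.09; W sinα = 73.2
Slice 4: Δl = 3.0/cos50.3° = 4.697 m; N'_4 = 158·cos50.3° − 10·4.697 = 54.0; c'Δl = 49.78; W sinα = 121.6
Σc'Δl = 127.3 kN/m; ΣN' = 232.4 kN/m; ΣW sinα = 220.4 kN/m
Resisting = 127.3 + 232.4·tan22.0° = 127.3 + 93.9 = 221.2 kN/m
FS = 221.2 / 220.4 = 1.004

FS = 1.00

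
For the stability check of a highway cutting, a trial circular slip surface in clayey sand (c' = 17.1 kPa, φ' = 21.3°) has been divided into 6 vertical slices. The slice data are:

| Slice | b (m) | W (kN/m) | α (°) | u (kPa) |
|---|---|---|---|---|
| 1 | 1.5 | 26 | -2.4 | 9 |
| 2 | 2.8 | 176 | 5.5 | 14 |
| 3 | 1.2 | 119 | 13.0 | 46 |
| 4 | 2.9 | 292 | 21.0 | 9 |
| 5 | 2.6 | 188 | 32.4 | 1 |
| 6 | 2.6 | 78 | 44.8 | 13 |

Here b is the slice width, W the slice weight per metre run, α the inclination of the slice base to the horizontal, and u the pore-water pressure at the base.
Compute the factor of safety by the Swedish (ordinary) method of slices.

FS = 1.66

Ordinary method of slices: FS = Σ[c'·Δl_i + (W_i cosα_i − u_i·Δl_i)·tanφ'] / Σ W_i sinα_i, with Δl_i = b_i / cosα_i.
Slice 1: Δl = 1.5/cos(-2.4°) = 1.501 m; N'_1 = 26·cos(-2.4°) − 9·1.501 = 12.5; c'Δl = 25.67; W sinα = -1.1
Slice 2: Δl = 2.8/cos5.5° = 2.813 m; N'_2 = 176·cos5.5° − 14·2.813 = 135.8; c'Δl = 48.10; W sinα = 16.9
Slice 3: Δl = 1.2/cos13.0° = 1.232 m; N'_3 = 119·cos13.0° − 46·1.232 = 59.3; c'Δl = 21.06; W sinα = 26.8
Slice 4: Δl = 2.9/cos21.0° = 3.106 m; N'_4 = 292·cos21.0° − 9·3.106 = 244.6; c'Δl = 53.12; W sinα = 104.6
Slice 5: Δl = 2.6/cos32.4° = 3.079 m; N'_5 = 188·cos32.4° − 1·3.079 = 155.7; c'Δl = 52.66; W sinα = 100.7
Slice 6: Δl = 2.6/cos44.8° = 3.664 m; N'_6 = 78·cos44.8° − 13·3.664 = 7.7; c'Δl = 62.66; W sinα = 55.0
Σc'Δl = 263.3 kN/m; ΣN' = 615.6 kN/m; ΣW sinα = 302.9 kN/m
Resisting = 263.3 + 615.6·tan21.3° = 263.3 + 240.0 = 503.3 kN/m
FS = 503.3 / 302.9 = 1.662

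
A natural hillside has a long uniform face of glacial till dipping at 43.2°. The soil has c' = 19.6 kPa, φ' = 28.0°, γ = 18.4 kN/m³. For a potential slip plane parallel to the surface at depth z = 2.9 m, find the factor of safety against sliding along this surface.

For an infinite slope with a slip plane parallel to the surface (no pore pressure): FS = [c' + γz cos²β tanφ'] / [γz sinβ cosβ].
γz = 18.4·2.9 = 53.36 kN/m²
Numerator = 19.6 + 53.36·cos²43.2°·tan28.0° = 19.6 + 53.36·0.5314·0.5317 = 34.677 kPa
Denominator = 53.36·sin43.2°·cos43.2° = 53.36·0.6845·0.7290 = 26.627 kPa
FS = 34.677 / 26.627 = 1.302

FS = 1.30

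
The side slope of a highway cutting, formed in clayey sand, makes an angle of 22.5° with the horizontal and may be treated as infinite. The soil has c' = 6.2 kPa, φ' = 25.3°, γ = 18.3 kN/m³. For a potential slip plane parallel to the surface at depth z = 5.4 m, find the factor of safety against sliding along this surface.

For an infinite slope with a slip plane parallel to the surface (no pore pressure): FS = [c' + γz cos²β tanφ'] / [γz sinβ cosβ].
γz = 18.3·5.4 = 98.82 kN/m²
Numerator = 6.2 + 98.82·cos²22.5°·tan25.3° = 6.2 + 98.82·0.8536·0.4727 = 46.071 kPa
Denominator = 98.82·sin22.5°·cos22.5° = 98.82·0.3827·0.9239 = 34.938 kPa
FS = 46.071 / 34.938 = 1.319

FS = 1.32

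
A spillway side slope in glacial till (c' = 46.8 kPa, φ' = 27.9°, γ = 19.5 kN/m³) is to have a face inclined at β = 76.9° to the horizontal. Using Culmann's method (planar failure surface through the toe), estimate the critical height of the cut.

Culmann's analysis gives the critical failure plane at α_cr = (β + φ')/2 = (76.9 + 27.9)/2 = 52.4°, and the critical height
H_c = (4c'/γ) · sinβ cosφ' / [1 − cos(β − φ')]
    = (4·46.8/19.5) · sin76.9°·cos27.9° / [1 − cos(49.0°)]
    = 9.600 · 0.9740·0.8838 / [1 − 0.6561]
    = 9.600 · 0.8608 / 0.3439
    = 24.03 m

H_c = 24.03 m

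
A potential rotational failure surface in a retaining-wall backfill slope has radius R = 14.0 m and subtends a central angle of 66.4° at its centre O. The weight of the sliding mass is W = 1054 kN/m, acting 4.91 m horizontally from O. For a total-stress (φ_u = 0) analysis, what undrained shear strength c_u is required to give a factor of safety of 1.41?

c_u = 32.1 kPa

FS = c_u·L_a·R / (W·d), so c_u = FS·W·d / (L_a·R).
Arc length L_a = R·θ = 14.0·(66.4°·π/180) = 14.0·1.1589 = 16.22 m
c_u = 1.41·1054·4.91 / (16.22·14.0) = 7296.9 / 227.14 = 32.12 kPa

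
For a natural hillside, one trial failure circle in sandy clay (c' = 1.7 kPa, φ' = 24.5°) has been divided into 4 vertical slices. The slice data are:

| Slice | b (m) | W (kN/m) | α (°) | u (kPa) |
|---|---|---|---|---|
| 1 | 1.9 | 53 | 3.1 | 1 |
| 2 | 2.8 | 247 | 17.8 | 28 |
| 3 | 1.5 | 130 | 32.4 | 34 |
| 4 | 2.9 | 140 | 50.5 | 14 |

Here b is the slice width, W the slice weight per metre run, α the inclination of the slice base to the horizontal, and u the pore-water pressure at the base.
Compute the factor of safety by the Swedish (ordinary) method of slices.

Ordinary method of slices: FS = Σ[c'·Δl_i + (W_i cosα_i − u_i·Δl_i)·tanφ'] / Σ W_i sinα_i, with Δl_i = b_i / cosα_i.
Slice 1: Δl = 1.9/cos3.1° = 1.903 m; N'_1 = 53·cos3.1° − 1·1.903 = 51.0; c'Δl = 3.23; W sinα = 2.9
Slice 2: Δl = 2.8/cos17.8° = 2.941 m; N'_2 = 247·cos17.8° − 28·2.941 = 152.8; c'Δl = 5.00; W sinα = 75.5
Slice 3: Δl = 1.5/cos32.4° = 1.777 m; N'_3 = 130·cos32.4° − 34·1.777 = 49.4; c'Δl = 3.02; W sinα = 69.7
Slice 4: Δl = 2.9/cos50.5° = 4.559 m; N'_4 = 140·cos50.5° − 14·4.559 = 25.2; c'Δl = 7.75; W sinα = 108.0
Σc'Δl = 19.0 kN/m; ΣN' = 278.4 kN/m; ΣW sinα = 256.1 kN/m
Resisting = 19.0 + 278.4·tan24.5° = 19.0 + 126.9 = 145.9 kN/m
FS = 145.9 / 256.1 = 0.570

FS = 0.57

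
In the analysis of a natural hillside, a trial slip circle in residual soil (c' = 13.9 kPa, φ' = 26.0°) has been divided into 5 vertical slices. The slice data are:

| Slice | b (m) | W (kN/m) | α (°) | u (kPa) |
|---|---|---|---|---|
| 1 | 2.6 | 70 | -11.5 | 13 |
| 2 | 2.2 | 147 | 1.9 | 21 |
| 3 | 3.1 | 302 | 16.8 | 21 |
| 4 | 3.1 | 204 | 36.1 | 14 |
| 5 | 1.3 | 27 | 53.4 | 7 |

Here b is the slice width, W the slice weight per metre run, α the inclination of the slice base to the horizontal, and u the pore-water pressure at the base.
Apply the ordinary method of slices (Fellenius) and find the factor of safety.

FS = 1.93

Ordinary method of slices: FS = Σ[c'·Δl_i + (W_i cosα_i − u_i·Δl_i)·tanφ'] / Σ W_i sinα_i, with Δl_i = b_i / cosα_i.
Slice 1: Δl = 2.6/cos(-11.5°) = 2.653 m; N'_1 = 70·cos(-11.5°) − 13·2.653 = 34.1; c'Δl = 36.88; W sinα = -14.0
Slice 2: Δl = 2.2/cos1.9° = 2.201 m; N'_2 = 147·cos1.9° − 21·2.201 = 100.7; c'Δl = 30.60; W sinα = 4.9
Slice 3: Δl = 3.1/cos16.8° = 3.238 m; N'_3 = 302·cos16.8° − 21·3.238 = 221.1; c'Δl = 45.01; W sinα = 87.3
Slice 4: Δl = 3.1/cos36.1° = 3.837 m; N'_4 = 204·cos36.1° − 14·3.837 = 111.1; c'Δl = 53.33; W sinα = 120.2
Slice 5: Δl = 1.3/cos53.4° = 2.180 m; N'_5 = 27·cos53.4° − 7·2.180 = 0.8; c'Δl = 30.31; W sinα = 21.7
Σc'Δl = 196.1 kN/m; ΣN' = 467.9 kN/m; ΣW sinα = 220.1 kN/m
Resisting = 196.1 + 467.9·tan26.0° = 196.1 + 228.2 = 424.3 kN/m
FS = 424.3 / 220.1 = 1.928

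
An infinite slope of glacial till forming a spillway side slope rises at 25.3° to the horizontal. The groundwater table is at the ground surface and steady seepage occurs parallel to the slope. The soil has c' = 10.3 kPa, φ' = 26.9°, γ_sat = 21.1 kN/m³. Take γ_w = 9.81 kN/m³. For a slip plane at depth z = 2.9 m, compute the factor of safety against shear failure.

With seepage parallel to the slope and the water table at the surface, the effective normal stress on the slip plane uses the buoyant unit weight γ' = γ_sat − γ_w while the driving shear stress uses γ_sat:
FS = [c' + γ' z cos²β tanφ'] / [γ_sat z sinβ cosβ]
γ' = 21.1 − 9.81 = 11.29 kN/m³
Numerator = 10.3 + 11.29·2.9·cos²25.3°·tan26.9° = 10.3 + 11.29·2.9·0.8174·0.5073 = 23.877 kPa
Denominator = 21.1·2.9·sin25.3°·cos25.3° = 21.1·2.9·0.4274·0.9041 = 23.642 kPa
FS = 23.877 / 23.642 = 1.010

FS = 1.01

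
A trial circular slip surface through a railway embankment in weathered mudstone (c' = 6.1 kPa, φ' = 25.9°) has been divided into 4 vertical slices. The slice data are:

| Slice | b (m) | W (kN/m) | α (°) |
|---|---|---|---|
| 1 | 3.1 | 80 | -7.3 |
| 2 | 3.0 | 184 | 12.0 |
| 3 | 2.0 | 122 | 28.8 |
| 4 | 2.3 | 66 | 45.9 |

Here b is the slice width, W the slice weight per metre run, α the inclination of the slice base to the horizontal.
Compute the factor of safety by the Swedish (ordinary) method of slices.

FS = 2.03

Ordinary method of slices: FS = Σ[c'·Δl_i + (W_i cosα_i)·tanφ'] / Σ W_i sinα_i, with Δl_i = b_i / cosα_i.
Slice 1: Δl = 3.1/cos(-7.3°) = 3.125 m; N'_1 = 80·cos(-7.3°) = 79.4; c'Δl = 19.06; W sinα = -10.2
Slice 2: Δl = 3.0/cos12.0° = 3.067 m; N'_2 = 184·cos12.0° = 180.0; c'Δl = 18.71; W sinα = 38.3
Slice 3: Δl = 2.0/cos28.8° = 2.282 m; N'_3 = 122·cos28.8° = 106.9; c'Δl = 13.92; W sinα = 58.8
Slice 4: Δl = 2.3/cos45.9° = 3.305 m; N'_4 = 66·cos45.9° = 45.9; c'Δl = 20.16; W sinα = 47.4
Σc'Δl = 71.9 kN/m; ΣN' = 412.2 kN/m; ΣW sinα = 134.3 kN/m
Resisting = 71.9 + 412.2·tan25.9° = 71.9 + 200.1 = 272.0 kN/m
FS = 272.0 / 134.3 = 2.026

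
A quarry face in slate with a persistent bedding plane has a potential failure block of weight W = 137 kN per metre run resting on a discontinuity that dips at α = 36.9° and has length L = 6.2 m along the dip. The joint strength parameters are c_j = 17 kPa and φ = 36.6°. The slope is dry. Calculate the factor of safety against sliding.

FS = 2.27

Resolving the block weight along and normal to the plane and applying the Mohr–Coulomb strength on the joint:
N' = W cosα = 137·cos36.9° = 109.6 kN/m
Driving force T = W sinα = 137·sin36.9° = 82.3 kN/m
Resisting force R = c_j·L + N'·tanφ = 17·6.2 + 109.6·tan36.6° = 105.4 + 81.4 = 186.8 kN/m
FS = R / T = 186.8 / 82.3 = 2.270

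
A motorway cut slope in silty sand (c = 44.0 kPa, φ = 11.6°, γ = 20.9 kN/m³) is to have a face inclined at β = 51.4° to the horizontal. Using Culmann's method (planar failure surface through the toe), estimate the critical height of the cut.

Culmann's analysis gives the critical failure plane at α_cr = (β + φ)/2 = (51.4 + 11.6)/2 = 31.5°, and the critical height
H_c = (4c/γ) · sinβ cosφ / [1 − cos(β − φ)]
    = (4·44.0/20.9) · sin51.4°·cos11.6° / [1 − cos(39.8°)]
    = 8.421 · 0.7815·0.9796 / [1 − 0.7683]
    = 8.421 · 0.7656 / 0.2317
    = 27.82 m

H_c = 27.82 m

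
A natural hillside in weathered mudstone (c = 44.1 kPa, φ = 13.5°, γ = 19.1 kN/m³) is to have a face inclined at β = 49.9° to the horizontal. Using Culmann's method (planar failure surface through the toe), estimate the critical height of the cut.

H_c = 35.21 m

Culmann's analysis gives the critical failure plane at α_cr = (β + φ)/2 = (49.9 + 13.5)/2 = 31.7°, and the critical height
H_c = (4c/γ) · sinβ cosφ / [1 − cos(β − φ)]
    = (4·44.1/19.1) · sin49.9°·cos13.5° / [1 − cos(36.4°)]
    = 9.236 · 0.7649·0.9724 / [1 − 0.8049]
    = 9.236 · 0.7438 / 0.1951
    = 35.21 m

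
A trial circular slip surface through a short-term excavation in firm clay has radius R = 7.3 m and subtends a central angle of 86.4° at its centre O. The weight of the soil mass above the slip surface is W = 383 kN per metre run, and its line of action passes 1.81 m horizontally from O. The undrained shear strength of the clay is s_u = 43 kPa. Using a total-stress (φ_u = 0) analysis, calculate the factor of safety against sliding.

FS = 4.98

Taking moments about the centre O, the resisting moment is provided by the undrained shear strength acting along the arc:
Arc length L_a = R·θ = 7.3·(86.4°·π/180) = 7.3·1.5080 = 11.01 m
M_R = s_u·L_a·R = 43·11.01·7.3 = 3455.5 kN·m/m
M_D = W·d = 383·1.81 = 693.2 kN·m/m
FS = M_R / M_D = 3455.5 / 693.2 = 4.985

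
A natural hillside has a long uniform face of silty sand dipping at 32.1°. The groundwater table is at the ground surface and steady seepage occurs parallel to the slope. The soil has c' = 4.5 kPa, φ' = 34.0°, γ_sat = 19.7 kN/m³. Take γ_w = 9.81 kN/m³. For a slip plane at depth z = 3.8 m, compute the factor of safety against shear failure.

FS = 0.67

With seepage parallel to the slope and the water table at the surface, the effective normal stress on the slip plane uses the buoyant unit weight γ' = γ_sat − γ_w while the driving shear stress uses γ_sat:
FS = [c' + γ' z cos²β tanφ'] / [γ_sat z sinβ cosβ]
γ' = 19.7 − 9.81 = 9.89 kN/m³
Numerator = 4.5 + 9.89·3.8·cos²32.1°·tan34.0° = 4.5 + 9.89·3.8·0.7176·0.6745 = 22.691 kPa
Denominator = 19.7·3.8·sin32.1°·cos32.1° = 19.7·3.8·0.5314·0.8471 = 33.699 kPa
FS = 22.691 / 33.699 = 0.673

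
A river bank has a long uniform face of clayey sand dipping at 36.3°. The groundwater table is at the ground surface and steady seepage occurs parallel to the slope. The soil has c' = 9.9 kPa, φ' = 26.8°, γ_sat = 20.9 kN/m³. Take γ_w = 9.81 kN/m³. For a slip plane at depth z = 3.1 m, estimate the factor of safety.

FS = 0.69

With seepage parallel to the slope and the water table at the surface, the effective normal stress on the slip plane uses the buoyant unit weight γ' = γ_sat − γ_w while the driving shear stress uses γ_sat:
FS = [c' + γ' z cos²β tanφ'] / [γ_sat z sinβ cosβ]
γ' = 20.9 − 9.81 = 11.09 kN/m³
Numerator = 9.9 + 11.09·3.1·cos²36.3°·tan26.8° = 9.9 + 11.09·3.1·0.6495·0.5051 = 21.180 kPa
Denominator = 20.9·3.1·sin36.3°·cos36.3° = 20.9·3.1·0.5920·0.8059 = 30.913 kPa
FS = 21.180 / 30.913 = 0.685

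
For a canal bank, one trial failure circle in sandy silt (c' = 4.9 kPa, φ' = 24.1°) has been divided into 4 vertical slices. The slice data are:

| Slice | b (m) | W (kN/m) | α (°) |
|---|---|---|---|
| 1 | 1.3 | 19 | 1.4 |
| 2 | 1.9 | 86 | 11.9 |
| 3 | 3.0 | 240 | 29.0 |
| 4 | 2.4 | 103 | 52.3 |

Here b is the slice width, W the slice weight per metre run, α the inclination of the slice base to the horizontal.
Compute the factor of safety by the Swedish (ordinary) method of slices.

FS = 1.02

Ordinary method of slices: FS = Σ[c'·Δl_i + (W_i cosα_i)·tanφ'] / Σ W_i sinα_i, with Δl_i = b_i / cosα_i.
Slice 1: Δl = 1.3/cos1.4° = 1.300 m; N'_1 = 19·cos1.4° = 19.0; c'Δl = 6.37; W sinα = 0.5
Slice 2: Δl = 1.9/cos11.9° = 1.942 m; N'_2 = 86·cos11.9° = 84.2; c'Δl = 9.51; W sinα = 17.7
Slice 3: Δl = 3.0/cos29.0° = 3.430 m; N'_3 = 240·cos29.0° = 209.9; c'Δl = 16.81; W sinα = 116.4
Slice 4: Δl = 2.4/cos52.3° = 3.925 m; N'_4 = 103·cos52.3° = 63.0; c'Δl = 19.23; W sinα = 81.5
Σc'Δl = 51.9 kN/m; ΣN' = 376.0 kN/m; ΣW sinα = 216.0 kN/m
Resisting = 51.9 + 376.0·tan24.1° = 51.9 + 168.2 = 220.1 kN/m
FS = 220.1 / 216.0 = 1.019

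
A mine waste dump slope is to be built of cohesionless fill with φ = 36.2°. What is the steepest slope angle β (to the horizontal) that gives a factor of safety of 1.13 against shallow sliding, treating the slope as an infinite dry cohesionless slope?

β = 32.9°

For an infinite dry cohesionless slope FS = tanφ/tanβ, so tanβ = tanφ / FS.
tanβ = tan36.2° / 1.13 = 0.7319 / 1.13 = 0.6477
β = arctan(0.6477) = 32.93°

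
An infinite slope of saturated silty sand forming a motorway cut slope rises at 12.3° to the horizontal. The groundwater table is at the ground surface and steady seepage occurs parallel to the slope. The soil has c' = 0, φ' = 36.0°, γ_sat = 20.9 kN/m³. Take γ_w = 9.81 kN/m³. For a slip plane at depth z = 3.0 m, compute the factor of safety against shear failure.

FS = 1.77

With seepage parallel to the slope and the water table at the surface, the effective normal stress on the slip plane uses the buoyant unit weight γ' = γ_sat − γ_w while the driving shear stress uses γ_sat:
FS = [c' + γ' z cos²β tanφ'] / [γ_sat z sinβ cosβ]
(For c' = 0 this reduces to FS = (γ'/γ_sat)·tanφ'/tanβ.)
γ' = 20.9 − 9.81 = 11.09 kN/m³
Numerator = 0.0 + 11.09·3.0·cos²12.3°·tan36.0° = 0.0 + 11.09·3.0·0.9546·0.7265 = 23.075 kPa
Denominator = 20.9·3.0·sin12.3°·cos12.3° = 20.9·3.0·0.2130·0.9770 = 13.050 kPa
FS = 23.075 / 13.050 = 1.768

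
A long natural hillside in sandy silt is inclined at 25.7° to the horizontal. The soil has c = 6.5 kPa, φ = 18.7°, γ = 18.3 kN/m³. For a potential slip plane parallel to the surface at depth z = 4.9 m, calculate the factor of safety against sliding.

FS = 0.89

For an infinite slope with a slip plane parallel to the surface (no pore pressure): FS = [c + γz cos²β tanφ] / [γz sinβ cosβ].
γz = 18.3·4.9 = 89.67 kN/m²
Numerator = 6.5 + 89.67·cos²25.7°·tan18.7° = 6.5 + 89.67·0.8119·0.3385 = 31.144 kPa
Denominator = 89.67·sin25.7°·cos25.7° = 89.67·0.4337·0.9011 = 35.039 kPa
FS = 31.144 / 35.039 = 0.889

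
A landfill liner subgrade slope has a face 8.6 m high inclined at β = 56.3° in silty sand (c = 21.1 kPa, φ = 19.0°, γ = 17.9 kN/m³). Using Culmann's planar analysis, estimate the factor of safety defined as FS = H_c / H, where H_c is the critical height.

H_c = (4c/γ) · sinβ cosφ / [1 − cos(β − φ)]
    = (4·21.1/17.9) · sin56.3°·cos19.0° / [1 − cos37.3°]
    = 4.715 · 0.7866 / 0.2045 = 18.13 m
FS = H_c / H = 18.13 / 8.6 = 2.109

FS = 2.11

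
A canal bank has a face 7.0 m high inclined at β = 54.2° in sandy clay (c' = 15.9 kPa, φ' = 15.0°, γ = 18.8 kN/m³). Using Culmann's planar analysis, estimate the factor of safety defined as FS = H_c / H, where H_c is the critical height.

H_c = (4c'/γ) · sinβ cosφ' / [1 − cos(β − φ')]
    = (4·15.9/18.8) · sin54.2°·cos15.0° / [1 − cos39.2°]
    = 3.383 · 0.7834 / 0.2251 = 11.78 m
FS = H_c / H = 11.78 / 7.0 = 1.682

FS = 1.68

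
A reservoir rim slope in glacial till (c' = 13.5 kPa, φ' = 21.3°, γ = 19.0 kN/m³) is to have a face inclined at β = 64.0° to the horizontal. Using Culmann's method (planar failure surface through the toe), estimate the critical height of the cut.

H_c = 8.98 m

Culmann's analysis gives the critical failure plane at α_cr = (β + φ')/2 = (64.0 + 21.3)/2 = 42.6°, and the critical height
H_c = (4c'/γ) · sinβ cosφ' / [1 − cos(β − φ')]
    = (4·13.5/19.0) · sin64.0°·cos21.3° / [1 − cos(42.7°)]
    = 2.842 · 0.8988·0.9317 / [1 − 0.7349]
    = 2.842 · 0.8374 / 0.2651
    = 8.98 m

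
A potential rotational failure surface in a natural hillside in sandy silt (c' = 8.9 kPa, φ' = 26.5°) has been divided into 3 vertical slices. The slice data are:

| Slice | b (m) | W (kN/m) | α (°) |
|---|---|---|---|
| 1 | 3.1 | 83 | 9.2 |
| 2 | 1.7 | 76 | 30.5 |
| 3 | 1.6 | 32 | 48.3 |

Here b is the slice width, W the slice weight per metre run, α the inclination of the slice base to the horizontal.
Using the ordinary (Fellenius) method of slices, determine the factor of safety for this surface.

Ordinary method of slices: FS = Σ[c'·Δl_i + (W_i cosα_i)·tanφ'] / Σ W_i sinα_i, with Δl_i = b_i / cosα_i.
Slice 1: Δl = 3.1/cos9.2° = 3.140 m; N'_1 = 83·cos9.2° = 81.9; c'Δl = 27.95; W sinα = 13.3
Slice 2: Δl = 1.7/cos30.5° = 1.973 m; N'_2 = 76·cos30.5° = 65.5; c'Δl = 17.56; W sinα = 38.6
Slice 3: Δl = 1.6/cos48.3° = 2.405 m; N'_3 = 32·cos48.3° = 21.3; c'Δl = 21.41; W sinα = 23.9
Σc'Δl = 66.9 kN/m; ΣN' = 168.7 kN/m; ΣW sinα = 75.7 kN/m
Resisting = 66.9 + 168.7·tan26.5° = 66.9 + 84.1 = 151.0 kN/m
FS = 151.0 / 75.7 = 1.994

FS = 1.99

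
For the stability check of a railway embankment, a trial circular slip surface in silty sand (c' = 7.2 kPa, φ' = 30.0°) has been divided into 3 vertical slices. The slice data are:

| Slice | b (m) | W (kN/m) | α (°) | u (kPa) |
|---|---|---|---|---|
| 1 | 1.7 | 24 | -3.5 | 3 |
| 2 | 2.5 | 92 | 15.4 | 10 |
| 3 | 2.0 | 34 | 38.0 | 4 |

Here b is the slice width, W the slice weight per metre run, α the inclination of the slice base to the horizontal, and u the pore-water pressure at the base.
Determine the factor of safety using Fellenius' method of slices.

Ordinary method of slices: FS = Σ[c'·Δl_i + (W_i cosα_i − u_i·Δl_i)·tanφ'] / Σ W_i sinα_i, with Δl_i = b_i / cosα_i.
Slice 1: Δl = 1.7/cos(-3.5°) = 1.703 m; N'_1 = 24·cos(-3.5°) − 3·1.703 = 18.8; c'Δl = 12.26; W sinα = -1.5
Slice 2: Δl = 2.5/cos15.4° = 2.593 m; N'_2 = 92·cos15.4° − 10·2.593 = 62.8; c'Δl = 18.67; W sinα = 24.4
Slice 3: Δl = 2.0/cos38.0° = 2.538 m; N'_3 = 34·cos38.0° − 4·2.538 = 16.6; c'Δl = 18.27; W sinα = 20.9
Σc'Δl = 49.2 kN/m; ΣN' = 98.3 kN/m; ΣW sinα = 43.9 kN/m
Resisting = 49.2 + 98.3·tan30.0° = 49.2 + 56.7 = 105.9 kN/m
FS = 105.9 / 43.9 = 2.413

FS = 2.41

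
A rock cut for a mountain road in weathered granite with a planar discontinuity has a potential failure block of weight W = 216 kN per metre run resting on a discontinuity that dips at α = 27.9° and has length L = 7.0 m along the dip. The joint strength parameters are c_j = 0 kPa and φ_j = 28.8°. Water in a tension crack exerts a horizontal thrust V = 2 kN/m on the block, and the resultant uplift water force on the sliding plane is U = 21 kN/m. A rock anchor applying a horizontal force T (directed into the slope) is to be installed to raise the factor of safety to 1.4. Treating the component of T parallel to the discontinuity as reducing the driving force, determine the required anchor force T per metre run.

Resolving forces along and normal to the sliding plane, with the horizontal anchor force T adding T·sinα to the effective normal force and T·cosα acting up the plane against the driving force:
FS = [c_jL + (W cosα − U − V sinα + T sinα) tanφ_j] / [W sinα + V cosα − T cosα]
Without the anchor: N' = 169.0 kN/m, driving T_d = 102.8 kN/m, resisting R = 0·7.0 + 169.0·tan28.8° = 92.9 kN/m, FS = 0.90.
Setting FS = 1.4 and solving for T:
1.4·(102.8 − T cos27.9°) = 92.9 + T sin27.9°·tan28.8°
T·(sin27.9°·tan28.8° + 1.4·cos27.9°) = 1.4·102.8 − 92.9
T·(0.4679·0.5498 + 1.4·0.8838) = 144.0 − 92.9 = 51.1
T·1.4945 = 51.1
T = 34.2 kN/m

T = 34 kN/m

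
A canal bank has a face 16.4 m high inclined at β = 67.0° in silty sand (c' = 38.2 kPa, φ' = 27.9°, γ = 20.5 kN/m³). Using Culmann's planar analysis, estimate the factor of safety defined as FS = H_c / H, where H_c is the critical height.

H_c = (4c'/γ) · sinβ cosφ' / [1 − cos(β − φ')]
    = (4·38.2/20.5) · sin67.0°·cos27.9° / [1 − cos39.1°]
    = 7.454 · 0.8135 / 0.2240 = 27.08 m
FS = H_c / H = 27.08 / 16.4 = 1.651

FS = 1.65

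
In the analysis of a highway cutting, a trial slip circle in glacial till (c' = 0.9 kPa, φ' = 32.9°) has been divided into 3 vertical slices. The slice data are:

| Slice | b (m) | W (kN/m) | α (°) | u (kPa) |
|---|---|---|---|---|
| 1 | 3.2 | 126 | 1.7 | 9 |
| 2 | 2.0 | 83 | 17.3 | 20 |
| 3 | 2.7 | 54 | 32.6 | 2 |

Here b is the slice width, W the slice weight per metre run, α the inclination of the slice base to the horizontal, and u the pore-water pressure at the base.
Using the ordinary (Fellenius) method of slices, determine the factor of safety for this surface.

Ordinary method of slices: FS = Σ[c'·Δl_i + (W_i cosα_i − u_i·Δl_i)·tanφ'] / Σ W_i sinα_i, with Δl_i = b_i / cosα_i.
Slice 1: Δl = 3.2/cos1.7° = 3.201 m; N'_1 = 126·cos1.7° − 9·3.201 = 97.1; c'Δl = 2.88; W sinα = 3.7
Slice 2: Δl = 2.0/cos17.3° = 2.095 m; N'_2 = 83·cos17.3° − 20·2.095 = 37.3; c'Δl = 1.89; W sinα = 24.7
Slice 3: Δl = 2.7/cos32.6° = 3.205 m; N'_3 = 54·cos32.6° − 2·3.205 = 39.1; c'Δl = 2.88; W sinα = 29.1
Σc'Δl = 7.7 kN/m; ΣN' = 173.6 kN/m; ΣW sinα = 57.5 kN/m
Resisting = 7.7 + 173.6·tan32.9° = 7.7 + 112.3 = 119.9 kN/m
FS = 119.9 / 57.5 = 2.085

FS = 2.09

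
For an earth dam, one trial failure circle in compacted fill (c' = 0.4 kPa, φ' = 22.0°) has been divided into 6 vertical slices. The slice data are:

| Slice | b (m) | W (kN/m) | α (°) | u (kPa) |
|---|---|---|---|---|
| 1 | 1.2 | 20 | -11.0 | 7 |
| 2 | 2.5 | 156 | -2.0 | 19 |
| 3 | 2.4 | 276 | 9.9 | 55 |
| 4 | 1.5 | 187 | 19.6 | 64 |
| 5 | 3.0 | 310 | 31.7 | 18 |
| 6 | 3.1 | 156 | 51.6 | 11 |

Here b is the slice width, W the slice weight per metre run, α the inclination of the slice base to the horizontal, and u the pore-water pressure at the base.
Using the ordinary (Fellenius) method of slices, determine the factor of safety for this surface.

Ordinary method of slices: FS = Σ[c'·Δl_i + (W_i cosα_i − u_i·Δl_i)·tanφ'] / Σ W_i sinα_i, with Δl_i = b_i / cosα_i.
Slice 1: Δl = 1.2/cos(-11.0°) = 1.222 m; N'_1 = 20·cos(-11.0°) − 7·1.222 = 11.1; c'Δl = 0.49; W sinα = -3.8
Slice 2: Δl = 2.5/cos(-2.0°) = 2.502 m; N'_2 = 156·cos(-2.0°) − 19·2.502 = 108.4; c'Δl = 1.00; W sinα = -5.4
Slice 3: Δl = 2.4/cos9.9° = 2.436 m; N'_3 = 276·cos9.9° − 55·2.436 = 137.9; c'Δl = 0.97; W sinα = 47.5
Slice 4: Δl = 1.5/cos19.6° = 1.592 m; N'_4 = 187·cos19.6° − 64·1.592 = 74.3; c'Δl = 0.64; W sinα = 62.7
Slice 5: Δl = 3.0/cos31.7° = 3.526 m; N'_5 = 310·cos31.7° − 18·3.526 = 200.3; c'Δl = 1.41; W sinα = 162.9
Slice 6: Δl = 3.1/cos51.6° = 4.991 m; N'_6 = 156·cos51.6° − 11·4.991 = 42.0; c'Δl = 2.00; W sinα = 122.3
Σc'Δl = 6.5 kN/m; ΣN' = 573.9 kN/m; ΣW sinα = 386.1 kN/m
Resisting = 6.5 + 573.9·tan22.0° = 6.5 + 231.9 = 238.4 kN/m
FS = 238.4 / 386.1 = 0.617

FS = 0.62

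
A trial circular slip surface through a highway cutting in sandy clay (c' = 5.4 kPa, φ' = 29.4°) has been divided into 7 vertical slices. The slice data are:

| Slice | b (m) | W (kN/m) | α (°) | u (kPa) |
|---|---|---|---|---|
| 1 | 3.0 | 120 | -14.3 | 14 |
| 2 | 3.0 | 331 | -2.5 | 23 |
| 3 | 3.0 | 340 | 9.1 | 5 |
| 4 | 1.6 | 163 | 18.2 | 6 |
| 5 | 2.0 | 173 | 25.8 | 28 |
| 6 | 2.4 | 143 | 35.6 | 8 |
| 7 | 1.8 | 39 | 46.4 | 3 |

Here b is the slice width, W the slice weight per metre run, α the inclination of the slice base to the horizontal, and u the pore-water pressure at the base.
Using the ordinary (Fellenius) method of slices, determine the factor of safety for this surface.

FS = 2.70

Ordinary method of slices: FS = Σ[c'·Δl_i + (W_i cosα_i − u_i·Δl_i)·tanφ'] / Σ W_i sinα_i, with Δl_i = b_i / cosα_i.
Slice 1: Δl = 3.0/cos(-14.3°) = 3.096 m; N'_1 = 120·cos(-14.3°) − 14·3.096 = 72.9; c'Δl = 16.72; W sinα = -29.6
Slice 2: Δl = 3.0/cos(-2.5°) = 3.003 m; N'_2 = 331·cos(-2.5°) − 23·3.003 = 261.6; c'Δl = 16.22; W sinα = -14.4
Slice 3: Δl = 3.0/cos9.1° = 3.038 m; N'_3 = 340·cos9.1° − 5·3.038 = 320.5; c'Δl = 16.41; W sinα = 53.8
Slice 4: Δl = 1.6/cos18.2° = 1.684 m; N'_4 = 163·cos18.2° − 6·1.684 = 144.7; c'Δl = 9.10; W sinα = 50.9
Slice 5: Δl = 2.0/cos25.8° = 2.221 m; N'_5 = 173·cos25.8° − 28·2.221 = 93.6; c'Δl = 12.00; W sinα = 75.3
Slice 6: Δl = 2.4/cos35.6° = 2.952 m; N'_6 = 143·cos35.6° − 8·2.952 = 92.7; c'Δl = 15.94; W sinα = 83.2
Slice 7: Δl = 1.8/cos46.4° = 2.610 m; N'_7 = 39·cos46.4° − 3·2.610 = 19.1; c'Δl = 14.09; W sinα = 28.2
Σc'Δl = 100.5 kN/m; ΣN' = 1005.1 kN/m; ΣW sinα = 247.4 kN/m
Resisting = 100.5 + 1005.1·tan29.4° = 100.5 + 566.3 = 666.8 kN/m
FS = 666.8 / 247.4 = 2.695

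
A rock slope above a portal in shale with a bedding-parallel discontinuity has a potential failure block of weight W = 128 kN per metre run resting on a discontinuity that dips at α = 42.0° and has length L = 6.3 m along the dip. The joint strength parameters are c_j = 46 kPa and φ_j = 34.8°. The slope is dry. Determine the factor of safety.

FS = 4.16

Resolving the block weight along and normal to the plane and applying the Mohr–Coulomb strength on the joint:
N' = W cosα = 128·cos42.0° = 95.1 kN/m
Driving force T = W sinα = 128·sin42.0° = 85.6 kN/m
Resisting force R = c_j·L + N'·tanφ_j = 46·6.3 + 95.1·tan34.8° = 289.8 + 66.1 = 355.9 kN/m
FS = R / T = 355.9 / 85.6 = 4.155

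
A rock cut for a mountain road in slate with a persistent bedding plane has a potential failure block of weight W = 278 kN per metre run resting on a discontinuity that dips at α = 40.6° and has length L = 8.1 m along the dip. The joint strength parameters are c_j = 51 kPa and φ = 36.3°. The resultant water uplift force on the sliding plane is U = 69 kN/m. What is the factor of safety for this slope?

Resolving the block weight along and normal to the plane and applying the Mohr–Coulomb strength on the joint:
N' = W cosα − U = 278·cos40.6° − 69 = 142.1 kN/m
Driving force T = W sinα = 278·sin40.6° = 180.9 kN/m
Resisting force R = c_j·L + N'·tanφ = 51·8.1 + 142.1·tan36.3° = 413.1 + 104.4 = 517.5 kN/m
FS = R / T = 517.5 / 180.9 = 2.860

FS = 2.86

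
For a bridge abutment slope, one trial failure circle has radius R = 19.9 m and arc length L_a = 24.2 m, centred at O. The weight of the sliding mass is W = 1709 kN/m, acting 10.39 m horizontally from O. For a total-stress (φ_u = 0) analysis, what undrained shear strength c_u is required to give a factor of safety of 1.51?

FS = c_u·L_a·R / (W·d), so c_u = FS·W·d / (L_a·R).
c_u = 1.51·1709·10.39 / (24.20·19.9) = 26812.3 / 481.58 = 55.68 kPa

c_u = 55.7 kPa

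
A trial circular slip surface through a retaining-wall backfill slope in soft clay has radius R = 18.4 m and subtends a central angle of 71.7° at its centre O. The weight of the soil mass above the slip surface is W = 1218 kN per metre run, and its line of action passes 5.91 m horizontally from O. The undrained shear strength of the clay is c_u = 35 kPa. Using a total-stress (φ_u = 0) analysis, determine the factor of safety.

FS = 2.06

Taking moments about the centre O, the resisting moment is provided by the undrained shear strength acting along the arc:
Arc length L_a = R·θ = 18.4·(71.7°·π/180) = 18.4·1.2514 = 23.03 m
M_R = c_u·L_a·R = 35·23.03·18.4 = 14828.6 kN·m/m
M_D = W·d = 1218·5.91 = 7198.4 kN·m/m
FS = M_R / M_D = 14828.6 / 7198.4 = 2.060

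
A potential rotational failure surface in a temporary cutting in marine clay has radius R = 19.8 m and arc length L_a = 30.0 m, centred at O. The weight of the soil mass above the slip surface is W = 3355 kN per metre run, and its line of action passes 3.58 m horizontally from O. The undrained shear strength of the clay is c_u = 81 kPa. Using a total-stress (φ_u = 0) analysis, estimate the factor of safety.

FS = 4.01

Taking moments about the centre O, the resisting moment is provided by the undrained shear strength acting along the arc:
M_R = c_u·L_a·R = 81·30.00·19.8 = 48114.0 kN·m/m
M_D = W·d = 3355·3.58 = 12010.9 kN·m/m
FS = M_R / M_D = 48114.0 / 12010.9 = 4.006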